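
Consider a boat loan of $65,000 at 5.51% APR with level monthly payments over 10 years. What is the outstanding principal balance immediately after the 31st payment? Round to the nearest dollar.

With monthly rate i = 5.51%/12 = 0.0045917, the balance after k of n payments is P · [(1+i)^n − (1+i)^k] / [(1+i)^n − 1].
(1+0.0045917)^120 = 1.73280045 and (1+0.0045917)^31 = 1.15259494, so the balance is 65,000 × (1.73280045 − 1.15259494) / (1.73280045 − 1) = $51,464.70.

$51,465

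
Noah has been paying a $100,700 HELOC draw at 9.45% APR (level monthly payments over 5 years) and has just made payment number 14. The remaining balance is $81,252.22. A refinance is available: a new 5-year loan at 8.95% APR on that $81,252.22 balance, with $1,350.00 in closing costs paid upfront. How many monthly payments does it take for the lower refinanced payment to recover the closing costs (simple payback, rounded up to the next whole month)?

4 months

Current payment = 100,700 × 9.45%/12 / (1 − (1+0.0078750)^−60) = $2,112.43.
Refinanced payment = 81,252.22 × 0.0074583 / (1 − (1+0.0074583)^−60) = $1,684.69.
Monthly savings = $2,112.43 − $1,684.69 = $427.74.
Break-even = $1,350.00 / $427.74 = 3.16 → 4 months.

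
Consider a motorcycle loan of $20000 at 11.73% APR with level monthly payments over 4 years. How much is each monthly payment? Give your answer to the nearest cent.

At 11.73% the monthly rate is 0.0097750, so the payment is 20,000 × 0.0097750 / (1 − 1.0097750^−48) = $524.03.

$524.03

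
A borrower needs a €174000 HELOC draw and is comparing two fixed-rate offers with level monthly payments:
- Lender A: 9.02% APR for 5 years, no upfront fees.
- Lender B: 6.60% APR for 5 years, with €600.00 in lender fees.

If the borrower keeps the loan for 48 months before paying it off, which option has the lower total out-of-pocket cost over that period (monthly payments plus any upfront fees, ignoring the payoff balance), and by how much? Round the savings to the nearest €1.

Lender A: at 9.02% the monthly rate is 0.0075167, so the payment is 174,000 × 0.0075167 / (1 − 1.0075167^−60) = €3,613.64.
Lender B: monthly rate = 6.6%/12 = 0.0055000; payment = 174,000 × 0.0055000 / (1 − (1+0.0055000)^−60) = €3,412.67.
Over 48 months: Lender A costs 48 × €3,613.64 = €173,454.72; Lender B costs 48 × €3,412.67 + €600.00 = €164,408.16.
Lender B is cheaper by €173,454.72 − €164,408.16 = €9,046.56.

Lender B by €9,047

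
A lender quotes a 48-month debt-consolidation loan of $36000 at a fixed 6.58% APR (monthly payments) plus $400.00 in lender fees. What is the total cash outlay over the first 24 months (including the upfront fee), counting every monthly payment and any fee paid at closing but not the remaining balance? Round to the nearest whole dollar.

$20,922

At 6.58% the monthly rate is 0.0054833, so the payment is 36,000 × 0.0054833 / (1 − 1.0054833^−48) = $855.07.
Total outlay = 24 × $855.07 + $400.00 = $20,921.68.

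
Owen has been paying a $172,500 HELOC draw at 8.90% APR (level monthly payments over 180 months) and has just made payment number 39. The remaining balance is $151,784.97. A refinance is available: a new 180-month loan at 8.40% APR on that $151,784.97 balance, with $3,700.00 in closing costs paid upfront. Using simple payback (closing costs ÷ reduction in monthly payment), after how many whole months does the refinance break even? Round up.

15 months

Current payment = 172,500 × 8.9%/12 / (1 − (1+0.0074167)^−180) = $1,739.36.
Refinanced payment = 151,784.97 × 0.0070000 / (1 − (1+0.0070000)^−180) = $1,485.80.
Monthly savings = $1,739.36 − $1,485.80 = $253.56.
Break-even = $3,700.00 / $253.56 = 14.59 → 15 months.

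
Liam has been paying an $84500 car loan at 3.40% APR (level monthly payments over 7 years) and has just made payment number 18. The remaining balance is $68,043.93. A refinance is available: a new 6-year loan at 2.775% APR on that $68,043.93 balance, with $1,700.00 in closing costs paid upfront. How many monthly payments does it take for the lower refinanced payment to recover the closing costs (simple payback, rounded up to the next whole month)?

Current payment = 84,500 × 3.4%/12 / (1 − (1+0.0028333)^−84) = $1,131.82.
Refinanced payment = 68,043.93 × 0.0023125 / (1 − (1+0.0023125)^−72) = $1,027.00.
Monthly savings = $1,131.82 − $1,027.00 = $104.82.
Break-even = $1,700.00 / $104.82 = 16.22 → 17 months.

17 months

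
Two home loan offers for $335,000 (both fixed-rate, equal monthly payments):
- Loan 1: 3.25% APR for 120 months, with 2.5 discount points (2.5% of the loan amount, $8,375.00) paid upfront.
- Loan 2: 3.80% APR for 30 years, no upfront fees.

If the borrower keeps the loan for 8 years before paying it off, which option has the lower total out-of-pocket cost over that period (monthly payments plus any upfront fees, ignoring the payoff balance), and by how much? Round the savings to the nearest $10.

Loan 1: at 3.25% the monthly rate is 0.0027083, so the payment is 335,000 × 0.0027083 / (1 − 1.0027083^−120) = $3,273.59.
Loan 2: at 3.80% the monthly rate is 0.0031667, so the payment is 335,000 × 0.0031667 / (1 − 1.0031667^−360) = $1,560.96.
Over 96 months: Loan 1 costs 96 × $3,273.59 + $8,375.00 = $322,639.64; Loan 2 costs 96 × $1,560.96 = $149,852.16.
Loan 2 is cheaper by $322,639.64 − $149,852.16 = $172,787.48.

Loan 2 by $172,790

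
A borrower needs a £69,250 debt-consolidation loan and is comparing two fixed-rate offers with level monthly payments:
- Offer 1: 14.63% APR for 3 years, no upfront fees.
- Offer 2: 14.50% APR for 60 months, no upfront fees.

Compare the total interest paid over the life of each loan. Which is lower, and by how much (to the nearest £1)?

Offer 1 by £11,790

Offer 1: at 14.63% the monthly rate is 0.0121917, so the payment is 69,250 × 0.0121917 / (1 − 1.0121917^−36) = £2,388.05.
Total interest on Offer 1 = 36 × £2,388.05 − £69,250 = £16,719.80.
Offer 2: monthly rate = 14.5%/12 = 0.0120833; payment = 69,250 × 0.0120833 / (1 − (1+0.0120833)^−60) = £1,629.33.
Total interest on Offer 2 = 60 × £1,629.33 − £69,250 = £28,509.80.
Offer 1 is lower by £11,790.00.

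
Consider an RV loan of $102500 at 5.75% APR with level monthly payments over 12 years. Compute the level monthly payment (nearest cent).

$987.04

Monthly rate = 5.75%/12 = 0.0047917; payment = 102,500 × 0.0047917 / (1 − (1+0.0047917)^−144) = $987.04.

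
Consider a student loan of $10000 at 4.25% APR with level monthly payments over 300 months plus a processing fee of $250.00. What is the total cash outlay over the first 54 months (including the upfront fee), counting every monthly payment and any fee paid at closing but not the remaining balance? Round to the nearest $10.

At 4.25% the monthly rate is 0.0035417, so the payment is 10,000 × 0.0035417 / (1 − 1.0035417^−300) = $54.17.
Total outlay = 54 × $54.17 + $250.00 = $3,175.18.

$3,180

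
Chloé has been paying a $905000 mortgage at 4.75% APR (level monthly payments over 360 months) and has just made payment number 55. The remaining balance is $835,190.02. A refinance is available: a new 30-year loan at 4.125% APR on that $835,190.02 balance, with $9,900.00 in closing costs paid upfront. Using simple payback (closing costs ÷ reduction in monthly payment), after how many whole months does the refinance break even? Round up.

Current payment = 905,000 × 4.75%/12 / (1 − (1+0.0039583)^−360) = $4,720.91.
Refinanced payment = 835,190.02 × 0.0034375 / (1 − (1+0.0034375)^−360) = $4,047.75.
Monthly savings = $4,720.91 − $4,047.75 = $673.16.
Break-even = $9,900.00 / $673.16 = 14.71 → 15 months.

15 months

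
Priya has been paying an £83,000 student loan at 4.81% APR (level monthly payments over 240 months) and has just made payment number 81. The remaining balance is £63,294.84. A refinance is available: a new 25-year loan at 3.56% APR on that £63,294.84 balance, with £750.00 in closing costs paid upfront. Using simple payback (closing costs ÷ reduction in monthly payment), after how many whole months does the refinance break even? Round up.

4 months

Current payment = 83,000 × 4.81%/12 / (1 − (1+0.0040083)^−240) = £539.09.
Refinanced payment = 63,294.84 × 0.0029667 / (1 − (1+0.0029667)^−300) = £318.91.
Monthly savings = £539.09 − £318.91 = £220.18.
Break-even = £750.00 / £220.18 = 3.41 → 4 months.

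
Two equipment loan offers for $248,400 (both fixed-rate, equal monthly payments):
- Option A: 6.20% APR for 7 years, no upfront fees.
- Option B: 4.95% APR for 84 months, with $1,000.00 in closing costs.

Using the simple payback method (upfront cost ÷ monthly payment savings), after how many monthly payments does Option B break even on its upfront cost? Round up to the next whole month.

7 months

Option A: monthly rate = 6.2%/12 = 0.0051667; payment = 248,400 × 0.0051667 / (1 − (1+0.0051667)^−84) = $3,652.63.
Option B: monthly rate = 4.95%/12 = 0.0041250; payment = 248,400 × 0.0041250 / (1 − (1+0.0041250)^−84) = $3,505.03.
Monthly savings = $3,652.63 − $3,505.03 = $147.60.
Break-even = $1,000.00 / $147.60 = 6.78 → 7 months.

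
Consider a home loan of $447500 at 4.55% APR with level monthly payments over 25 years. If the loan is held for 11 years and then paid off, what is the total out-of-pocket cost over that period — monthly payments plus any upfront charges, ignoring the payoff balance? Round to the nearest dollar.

At 4.55% the monthly rate is 0.0037917, so the payment is 447,500 × 0.0037917 / (1 − 1.0037917^−300) = $2,500.07.
Total outlay = 132 × $2,500.07 = $330,009.24.

$330,009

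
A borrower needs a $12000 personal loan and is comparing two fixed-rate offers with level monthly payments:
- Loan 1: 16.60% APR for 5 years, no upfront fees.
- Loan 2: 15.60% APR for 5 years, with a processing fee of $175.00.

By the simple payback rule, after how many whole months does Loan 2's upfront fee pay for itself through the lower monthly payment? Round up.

28 months

Loan 1: at 16.60% the monthly rate is 0.0138333, so the payment is 12,000 × 0.0138333 / (1 − 1.0138333^−60) = $295.66.
Loan 2: monthly rate = 15.6%/12 = 0.0130000; payment = 12,000 × 0.0130000 / (1 − (1+0.0130000)^−60) = $289.27.
Monthly savings = $295.66 − $289.27 = $6.39.
Break-even = $175.00 / $6.39 = 27.39 → 28 months.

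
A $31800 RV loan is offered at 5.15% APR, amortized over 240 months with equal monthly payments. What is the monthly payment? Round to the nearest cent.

$212.51

At 5.15% the monthly rate is 0.0042917, so the payment is 31,800 × 0.0042917 / (1 − 1.0042917^−240) = $212.51.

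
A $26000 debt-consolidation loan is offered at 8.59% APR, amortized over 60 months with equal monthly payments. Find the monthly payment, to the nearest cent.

$534.56

Monthly rate = 8.59%/12 = 0.0071583; payment = 26,000 × 0.0071583 / (1 − (1+0.0071583)^−60) = $534.56.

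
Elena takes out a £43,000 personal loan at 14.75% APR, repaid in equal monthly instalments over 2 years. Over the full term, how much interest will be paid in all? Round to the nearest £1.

£6,916

Monthly rate = 14.75%/12 = 0.0122917; payment = 43,000 × 0.0122917 / (1 − (1+0.0122917)^−24) = £2,079.82.
Total paid = 24 × £2,079.82 = £49,915.68; interest = £49,915.68 − £43,000 = £6,915.68.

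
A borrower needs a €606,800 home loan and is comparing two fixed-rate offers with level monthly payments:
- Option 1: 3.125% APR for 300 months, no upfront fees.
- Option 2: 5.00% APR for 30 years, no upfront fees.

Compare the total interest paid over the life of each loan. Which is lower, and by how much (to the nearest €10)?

Option 1: at 3.125% the monthly rate is 0.0026042, so the payment is 606,800 × 0.0026042 / (1 − 1.0026042^−300) = €2,917.12.
Total interest on Option 1 = 300 × €2,917.12 − €606,800 = €268,336.00.
Option 2: monthly rate = 5%/12 = 0.0041667; payment = 606,800 × 0.0041667 / (1 − (1+0.0041667)^−360) = €3,257.43.
Total interest on Option 2 = 360 × €3,257.43 − €606,800 = €565,874.80.
Option 1 is lower by €297,538.80.

Option 1 by €297,540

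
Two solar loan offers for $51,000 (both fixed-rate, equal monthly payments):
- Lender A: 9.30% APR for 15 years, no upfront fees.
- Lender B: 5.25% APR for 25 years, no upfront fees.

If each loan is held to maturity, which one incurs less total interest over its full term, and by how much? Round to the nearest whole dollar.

Lender B by $3,070

Lender A: monthly rate = 9.3%/12 = 0.0077500; payment = 51,000 × 0.0077500 / (1 − (1+0.0077500)^−180) = $526.42.
Total interest on Lender A = 180 × $526.42 − $51,000 = $43,755.60.
Lender B: monthly rate = 5.25%/12 = 0.0043750; payment = 51,000 × 0.0043750 / (1 − (1+0.0043750)^−300) = $305.62.
Total interest on Lender B = 300 × $305.62 − $51,000 = $40,686.00.
Lender B is lower by $3,069.60.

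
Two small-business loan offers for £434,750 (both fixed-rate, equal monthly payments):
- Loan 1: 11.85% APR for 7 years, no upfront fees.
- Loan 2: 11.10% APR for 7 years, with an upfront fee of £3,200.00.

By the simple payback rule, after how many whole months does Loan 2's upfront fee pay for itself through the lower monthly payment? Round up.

Loan 1: at 11.85% the monthly rate is 0.0098750, so the payment is 434,750 × 0.0098750 / (1 − 1.0098750^−84) = £7,639.69.
Loan 2: monthly rate = 11.1%/12 = 0.0092500; payment = 434,750 × 0.0092500 / (1 − (1+0.0092500)^−84) = £7,466.86.
Monthly savings = £7,639.69 − £7,466.86 = £172.83.
Break-even = £3,200.00 / £172.83 = 18.52 → 19 months.

19 months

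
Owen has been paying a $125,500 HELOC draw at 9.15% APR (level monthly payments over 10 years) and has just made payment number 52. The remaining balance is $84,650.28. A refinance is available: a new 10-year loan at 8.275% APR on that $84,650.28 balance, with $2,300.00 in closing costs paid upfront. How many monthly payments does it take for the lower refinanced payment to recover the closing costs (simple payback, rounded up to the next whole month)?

5 months

Current payment = 125,500 × 9.15%/12 / (1 − (1+0.0076250)^−120) = $1,599.99.
Refinanced payment = 84,650.28 × 0.0068958 / (1 − (1+0.0068958)^−120) = $1,039.38.
Monthly savings = $1,599.99 − $1,039.38 = $560.61.
Break-even = $2,300.00 / $560.61 = 4.10 → 5 months.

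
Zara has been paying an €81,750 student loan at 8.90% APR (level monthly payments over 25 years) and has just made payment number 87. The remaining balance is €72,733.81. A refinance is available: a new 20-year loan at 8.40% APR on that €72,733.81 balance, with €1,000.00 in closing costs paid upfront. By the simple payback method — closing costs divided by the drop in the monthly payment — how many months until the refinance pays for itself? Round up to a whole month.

19 months

Current payment = 81,750 × 8.9%/12 / (1 − (1+0.0074167)^−300) = €680.45.
Refinanced payment = 72,733.81 × 0.0070000 / (1 − (1+0.0070000)^−240) = €626.61.
Monthly savings = €680.45 − €626.61 = €53.84.
Break-even = €1,000.00 / €53.84 = 18.57 → 19 months.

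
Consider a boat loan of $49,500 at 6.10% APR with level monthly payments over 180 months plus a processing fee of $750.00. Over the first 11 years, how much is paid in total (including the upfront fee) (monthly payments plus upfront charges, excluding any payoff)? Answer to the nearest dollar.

$56,241

Monthly rate = 6.1%/12 = 0.0050833; payment = 49,500 × 0.0050833 / (1 − (1+0.0050833)^−180) = $420.39.
Total outlay = 132 × $420.39 + $750.00 = $56,241.48.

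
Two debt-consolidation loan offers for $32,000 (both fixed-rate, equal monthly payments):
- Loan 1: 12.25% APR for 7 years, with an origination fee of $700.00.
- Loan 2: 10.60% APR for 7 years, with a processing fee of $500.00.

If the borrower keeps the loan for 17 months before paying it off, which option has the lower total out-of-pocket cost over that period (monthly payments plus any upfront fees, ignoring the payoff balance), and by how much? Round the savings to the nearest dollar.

Loan 2 by $675

Loan 1: monthly rate = 12.25%/12 = 0.0102083; payment = 32,000 × 0.0102083 / (1 − (1+0.0102083)^−84) = $569.17.
Loan 2: monthly rate = 10.6%/12 = 0.0088333; payment = 32,000 × 0.0088333 / (1 − (1+0.0088333)^−84) = $541.21.
Over 17 months: Loan 1 costs 17 × $569.17 + $700.00 = $10,375.89; Loan 2 costs 17 × $541.21 + $500.00 = $9,700.57.
Loan 2 is cheaper by $10,375.89 − $9,700.57 = $675.32.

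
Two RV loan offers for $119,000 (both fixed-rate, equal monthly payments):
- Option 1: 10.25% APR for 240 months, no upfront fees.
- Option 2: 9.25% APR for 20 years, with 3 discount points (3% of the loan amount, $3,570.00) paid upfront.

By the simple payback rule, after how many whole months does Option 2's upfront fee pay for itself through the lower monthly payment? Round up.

Option 1: monthly rate = 10.25%/12 = 0.0085417; payment = 119,000 × 0.0085417 / (1 − (1+0.0085417)^−240) = $1,168.16.
Option 2: at 9.25% the monthly rate is 0.0077083, so the payment is 119,000 × 0.0077083 / (1 − 1.0077083^−240) = $1,089.88.
Monthly savings = $1,168.16 − $1,089.88 = $78.28.
Break-even = $3,570.00 / $78.28 = 45.61 → 46 months.

46 months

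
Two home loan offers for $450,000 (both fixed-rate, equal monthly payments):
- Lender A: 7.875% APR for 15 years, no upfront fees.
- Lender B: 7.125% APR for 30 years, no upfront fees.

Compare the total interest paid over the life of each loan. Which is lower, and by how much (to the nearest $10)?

Lender A by $323,180

Lender A: monthly rate = 7.875%/12 = 0.0065625; payment = 450,000 × 0.0065625 / (1 − (1+0.0065625)^−180) = $4,268.02.
Total interest on Lender A = 180 × $4,268.02 − $450,000 = $318,243.60.
Lender B: at 7.125% the monthly rate is 0.0059375, so the payment is 450,000 × 0.0059375 / (1 − 1.0059375^−360) = $3,031.73.
Total interest on Lender B = 360 × $3,031.73 − $450,000 = $641,422.80.
Lender A is lower by $323,179.20.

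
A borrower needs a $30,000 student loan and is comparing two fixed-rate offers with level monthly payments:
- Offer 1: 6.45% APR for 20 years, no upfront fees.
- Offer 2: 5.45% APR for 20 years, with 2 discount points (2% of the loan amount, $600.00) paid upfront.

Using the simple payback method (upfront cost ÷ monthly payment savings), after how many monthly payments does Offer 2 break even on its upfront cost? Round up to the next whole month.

35 months

Offer 1: monthly rate = 6.45%/12 = 0.0053750; payment = 30,000 × 0.0053750 / (1 − (1+0.0053750)^−240) = $222.79.
Offer 2: at 5.45% the monthly rate is 0.0045417, so the payment is 30,000 × 0.0045417 / (1 − 1.0045417^−240) = $205.52.
Monthly savings = $222.79 − $205.52 = $17.27.
Break-even = $600.00 / $17.27 = 34.74 → 35 months.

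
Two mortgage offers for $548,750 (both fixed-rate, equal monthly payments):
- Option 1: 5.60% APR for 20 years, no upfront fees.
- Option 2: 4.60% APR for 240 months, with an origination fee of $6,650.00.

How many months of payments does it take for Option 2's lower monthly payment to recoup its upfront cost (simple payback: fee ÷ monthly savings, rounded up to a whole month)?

22 months

Option 1: at 5.60% the monthly rate is 0.0046667, so the payment is 548,750 × 0.0046667 / (1 − 1.0046667^−240) = $3,805.84.
Option 2: monthly rate = 4.6%/12 = 0.0038333; payment = 548,750 × 0.0038333 / (1 − (1+0.0038333)^−240) = $3,501.35.
Monthly savings = $3,805.84 − $3,501.35 = $304.49.
Break-even = $6,650.00 / $304.49 = 21.84 → 22 months.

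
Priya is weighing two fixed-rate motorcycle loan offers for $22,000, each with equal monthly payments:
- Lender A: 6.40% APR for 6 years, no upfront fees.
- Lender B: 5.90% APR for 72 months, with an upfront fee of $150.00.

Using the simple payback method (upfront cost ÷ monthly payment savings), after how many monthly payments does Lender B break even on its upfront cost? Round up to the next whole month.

Lender A: monthly rate = 6.4%/12 = 0.0053333; payment = 22,000 × 0.0053333 / (1 − (1+0.0053333)^−72) = $368.77.
Lender B: monthly rate = 5.9%/12 = 0.0049167; payment = 22,000 × 0.0049167 / (1 − (1+0.0049167)^−72) = $363.57.
Monthly savings = $368.77 − $363.57 = $5.20.
Break-even = $150.00 / $5.20 = 28.85 → 29 months.

29 months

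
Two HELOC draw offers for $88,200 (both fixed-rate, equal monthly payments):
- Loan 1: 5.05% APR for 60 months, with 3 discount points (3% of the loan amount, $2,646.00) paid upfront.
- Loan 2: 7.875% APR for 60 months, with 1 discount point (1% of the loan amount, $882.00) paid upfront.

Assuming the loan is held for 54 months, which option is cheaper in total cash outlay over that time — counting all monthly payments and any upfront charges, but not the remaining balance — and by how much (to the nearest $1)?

Loan 1 by $4,535

Loan 1: at 5.05% the monthly rate is 0.0042083, so the payment is 88,200 × 0.0042083 / (1 − 1.0042083^−60) = $1,666.46.
Loan 2: monthly rate = 7.875%/12 = 0.0065625; payment = 88,200 × 0.0065625 / (1 − (1+0.0065625)^−60) = $1,783.11.
Over 54 months: Loan 1 costs 54 × $1,666.46 + $2,646.00 = $92,634.84; Loan 2 costs 54 × $1,783.11 + $882.00 = $97,169.94.
Loan 1 is cheaper by $97,169.94 − $92,634.84 = $4,535.10.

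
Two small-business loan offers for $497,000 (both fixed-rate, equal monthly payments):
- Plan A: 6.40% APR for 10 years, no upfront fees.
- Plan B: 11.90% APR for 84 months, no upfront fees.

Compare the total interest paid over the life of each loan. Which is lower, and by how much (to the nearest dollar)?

Plan A by $60,566

Plan A: at 6.40% the monthly rate is 0.0053333, so the payment is 497,000 × 0.0053333 / (1 − 1.0053333^−120) = $5,618.08.
Total interest on Plan A = 120 × $5,618.08 − $497,000 = $177,169.60.
Plan B: monthly rate = 11.9%/12 = 0.0099167; payment = 497,000 × 0.0099167 / (1 − (1+0.0099167)^−84) = $8,746.85.
Total interest on Plan B = 84 × $8,746.85 − $497,000 = $237,735.40.
Plan A is lower by $60,565.80.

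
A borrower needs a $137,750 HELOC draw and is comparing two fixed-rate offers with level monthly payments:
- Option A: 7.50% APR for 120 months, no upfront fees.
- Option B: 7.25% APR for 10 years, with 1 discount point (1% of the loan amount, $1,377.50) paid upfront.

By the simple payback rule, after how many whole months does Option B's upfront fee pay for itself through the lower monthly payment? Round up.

Option A: at 7.50% the monthly rate is 0.0062500, so the payment is 137,750 × 0.0062500 / (1 − 1.0062500^−120) = $1,635.12.
Option B: monthly rate = 7.25%/12 = 0.0060417; payment = 137,750 × 0.0060417 / (1 − (1+0.0060417)^−120) = $1,617.20.
Monthly savings = $1,635.12 − $1,617.20 = $17.92.
Break-even = $1,377.50 / $17.92 = 76.87 → 77 months.

77 months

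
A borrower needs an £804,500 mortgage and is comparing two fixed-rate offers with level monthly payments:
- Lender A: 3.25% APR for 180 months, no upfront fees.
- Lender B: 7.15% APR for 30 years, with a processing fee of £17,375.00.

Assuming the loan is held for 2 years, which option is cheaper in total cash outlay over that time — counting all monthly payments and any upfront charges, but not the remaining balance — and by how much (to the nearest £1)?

Lender A: monthly rate = 3.25%/12 = 0.0027083; payment = 804,500 × 0.0027083 / (1 − (1+0.0027083)^−180) = £5,652.97.
Lender B: at 7.15% the monthly rate is 0.0059583, so the payment is 804,500 × 0.0059583 / (1 − 1.0059583^−360) = £5,433.65.
Over 24 months: Lender A costs 24 × £5,652.97 = £135,671.28; Lender B costs 24 × £5,433.65 + £17,375.00 = £147,782.60.
Lender A is cheaper by £147,782.60 − £135,671.28 = £12,111.32.

Lender A by £12,111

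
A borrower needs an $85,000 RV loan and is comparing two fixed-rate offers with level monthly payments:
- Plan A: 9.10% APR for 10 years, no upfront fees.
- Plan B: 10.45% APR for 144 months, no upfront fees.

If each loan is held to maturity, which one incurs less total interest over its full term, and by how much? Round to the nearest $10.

Plan A: at 9.10% the monthly rate is 0.0075833, so the payment is 85,000 × 0.0075833 / (1 − 1.0075833^−120) = $1,081.35.
Total interest on Plan A = 120 × $1,081.35 − $85,000 = $44,762.00.
Plan B: at 10.45% the monthly rate is 0.0087083, so the payment is 85,000 × 0.0087083 / (1 − 1.0087083^−144) = $1,038.04.
Total interest on Plan B = 144 × $1,038.04 − $85,000 = $64,477.76.
Plan A is lower by $19,715.76.

Plan A by $19,720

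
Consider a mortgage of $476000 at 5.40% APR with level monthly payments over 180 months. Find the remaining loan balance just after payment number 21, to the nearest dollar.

$438,161

With monthly rate i = 5.4%/12 = 0.0045000, the balance after k of n payments is P · [(1+i)^n − (1+i)^k] / [(1+i)^n − 1].
(1+0.0045000)^180 = 2.24382713 and (1+0.0045000)^21 = 1.09887619, so the balance is 476,000 × (2.24382713 − 1.09887619) / (2.24382713 − 1) = $438,161.09.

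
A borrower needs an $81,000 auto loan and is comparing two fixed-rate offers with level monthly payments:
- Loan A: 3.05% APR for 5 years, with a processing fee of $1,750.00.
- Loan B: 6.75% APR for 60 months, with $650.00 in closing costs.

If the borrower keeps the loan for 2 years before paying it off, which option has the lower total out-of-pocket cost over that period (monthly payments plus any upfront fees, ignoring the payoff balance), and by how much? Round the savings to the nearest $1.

Loan A by $2,190

Loan A: at 3.05% the monthly rate is 0.0025417, so the payment is 81,000 × 0.0025417 / (1 − 1.0025417^−60) = $1,457.26.
Loan B: at 6.75% the monthly rate is 0.0056250, so the payment is 81,000 × 0.0056250 / (1 − 1.0056250^−60) = $1,594.36.
Over 24 months: Loan A costs 24 × $1,457.26 + $1,750.00 = $36,724.24; Loan B costs 24 × $1,594.36 + $650.00 = $38,914.64.
Loan A is cheaper by $38,914.64 − $36,724.24 = $2,190.40.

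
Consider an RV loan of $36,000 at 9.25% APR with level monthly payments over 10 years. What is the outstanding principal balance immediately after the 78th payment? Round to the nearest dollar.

With monthly rate i = 9.25%/12 = 0.0077083, the balance after k of n payments is P · [(1+i)^n − (1+i)^k] / [(1+i)^n − 1].
(1+0.0077083)^120 = 2.51293932 and (1+0.0077083)^78 = 1.82019661, so the balance is 36,000 × (2.51293932 − 1.82019661) / (2.51293932 − 1) = $16,483.63.

$16,484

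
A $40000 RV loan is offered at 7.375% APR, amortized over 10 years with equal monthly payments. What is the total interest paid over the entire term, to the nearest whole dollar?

At 7.375% the monthly rate is 0.0061458, so the payment is 40,000 × 0.0061458 / (1 − 1.0061458^−120) = $472.20.
Total paid = 120 × $472.20 = $56,664.00; interest = $56,664.00 − $40,000 = $16,664.00.

$16,664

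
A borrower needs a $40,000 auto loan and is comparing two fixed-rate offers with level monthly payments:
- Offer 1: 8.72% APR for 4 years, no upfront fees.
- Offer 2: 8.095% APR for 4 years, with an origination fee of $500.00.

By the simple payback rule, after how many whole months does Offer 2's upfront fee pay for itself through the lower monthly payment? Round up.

Offer 1: at 8.72% the monthly rate is 0.0072667, so the payment is 40,000 × 0.0072667 / (1 − 1.0072667^−48) = $990.09.
Offer 2: at 8.095% the monthly rate is 0.0067458, so the payment is 40,000 × 0.0067458 / (1 − 1.0067458^−48) = $978.30.
Monthly savings = $990.09 − $978.30 = $11.79.
Break-even = $500.00 / $11.79 = 42.41 → 43 months.

43 months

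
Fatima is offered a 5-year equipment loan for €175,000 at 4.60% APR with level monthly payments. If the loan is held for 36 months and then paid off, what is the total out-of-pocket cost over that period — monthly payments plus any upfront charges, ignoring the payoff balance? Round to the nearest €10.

At 4.60% the monthly rate is 0.0038333, so the payment is 175,000 × 0.0038333 / (1 − 1.0038333^−60) = €3,270.49.
Total outlay = 36 × €3,270.49 = €117,737.64.

€117,740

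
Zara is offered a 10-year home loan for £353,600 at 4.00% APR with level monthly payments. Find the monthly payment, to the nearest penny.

Monthly rate = 4%/12 = 0.0033333; payment = 353,600 × 0.0033333 / (1 − (1+0.0033333)^−120) = £3,580.03.

£3,580.03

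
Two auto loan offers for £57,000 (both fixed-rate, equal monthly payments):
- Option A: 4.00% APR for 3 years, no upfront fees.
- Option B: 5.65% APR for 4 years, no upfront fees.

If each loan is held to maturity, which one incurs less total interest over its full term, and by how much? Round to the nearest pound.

Option A: monthly rate = 4%/12 = 0.0033333; payment = 57,000 × 0.0033333 / (1 − (1+0.0033333)^−36) = £1,682.87.
Total interest on Option A = 36 × £1,682.87 − £57,000 = £3,583.32.
Option B: at 5.65% the monthly rate is 0.0047083, so the payment is 57,000 × 0.0047083 / (1 − 1.0047083^−48) = £1,329.52.
Total interest on Option B = 48 × £1,329.52 − £57,000 = £6,816.96.
Option A is lower by £3,233.64.

Option A by £3,234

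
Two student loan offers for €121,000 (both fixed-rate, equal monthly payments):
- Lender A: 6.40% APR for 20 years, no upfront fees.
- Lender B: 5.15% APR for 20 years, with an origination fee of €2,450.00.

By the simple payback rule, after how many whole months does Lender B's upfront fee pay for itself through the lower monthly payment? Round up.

Lender A: monthly rate = 6.4%/12 = 0.0053333; payment = 121,000 × 0.0053333 / (1 − (1+0.0053333)^−240) = €895.03.
Lender B: monthly rate = 5.15%/12 = 0.0042917; payment = 121,000 × 0.0042917 / (1 − (1+0.0042917)^−240) = €808.61.
Monthly savings = €895.03 − €808.61 = €86.42.
Break-even = €2,450.00 / €86.42 = 28.35 → 29 months.

29 months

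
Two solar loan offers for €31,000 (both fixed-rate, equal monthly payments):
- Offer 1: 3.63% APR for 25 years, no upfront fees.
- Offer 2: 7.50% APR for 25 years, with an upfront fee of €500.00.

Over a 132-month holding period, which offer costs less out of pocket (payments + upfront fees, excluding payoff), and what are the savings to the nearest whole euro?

Offer 1 by €9,968

Offer 1: monthly rate = 3.63%/12 = 0.0030250; payment = 31,000 × 0.0030250 / (1 − (1+0.0030250)^−300) = €157.36.
Offer 2: monthly rate = 7.5%/12 = 0.0062500; payment = 31,000 × 0.0062500 / (1 − (1+0.0062500)^−300) = €229.09.
Over 132 months: Offer 1 costs 132 × €157.36 = €20,771.52; Offer 2 costs 132 × €229.09 + €500.00 = €30,739.88.
Offer 1 is cheaper by €30,739.88 − €20,771.52 = €9,968.36.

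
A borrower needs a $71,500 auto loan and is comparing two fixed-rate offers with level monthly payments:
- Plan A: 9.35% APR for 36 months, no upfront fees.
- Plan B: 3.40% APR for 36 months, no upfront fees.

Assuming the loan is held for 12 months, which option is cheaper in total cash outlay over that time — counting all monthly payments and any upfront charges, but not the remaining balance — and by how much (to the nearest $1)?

Plan B by $2,321

Plan A: at 9.35% the monthly rate is 0.0077917, so the payment is 71,500 × 0.0077917 / (1 − 1.0077917^−36) = $2,285.35.
Plan B: monthly rate = 3.4%/12 = 0.0028333; payment = 71,500 × 0.0028333 / (1 − (1+0.0028333)^−36) = $2,091.93.
Over 12 months: Plan A costs 12 × $2,285.35 = $27,424.20; Plan B costs 12 × $2,091.93 = $25,103.16.
Plan B is cheaper by $27,424.20 − $25,103.16 = $2,321.04.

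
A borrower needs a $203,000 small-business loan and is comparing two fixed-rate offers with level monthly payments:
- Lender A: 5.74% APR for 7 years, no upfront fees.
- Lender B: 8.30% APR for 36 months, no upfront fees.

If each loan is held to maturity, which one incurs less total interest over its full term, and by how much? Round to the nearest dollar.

Lender A: monthly rate = 5.74%/12 = 0.0047833; payment = 203,000 × 0.0047833 / (1 − (1+0.0047833)^−84) = $2,940.30.
Total interest on Lender A = 84 × $2,940.30 − $203,000 = $43,985.20.
Lender B: at 8.30% the monthly rate is 0.0069167, so the payment is 203,000 × 0.0069167 / (1 − 1.0069167^−36) = $6,389.41.
Total interest on Lender B = 36 × $6,389.41 − $203,000 = $27,018.76.
Lender B is lower by $16,966.44.

Lender B by $16,966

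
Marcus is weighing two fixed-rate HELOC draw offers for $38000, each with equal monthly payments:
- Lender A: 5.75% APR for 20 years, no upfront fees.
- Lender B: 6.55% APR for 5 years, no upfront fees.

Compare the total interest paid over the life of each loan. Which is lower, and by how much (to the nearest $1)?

Lender A: monthly rate = 5.75%/12 = 0.0047917; payment = 38,000 × 0.0047917 / (1 − (1+0.0047917)^−240) = $266.79.
Total interest on Lender A = 240 × $266.79 − $38,000 = $26,029.60.
Lender B: monthly rate = 6.55%/12 = 0.0054583; payment = 38,000 × 0.0054583 / (1 − (1+0.0054583)^−60) = $744.40.
Total interest on Lender B = 60 × $744.40 − $38,000 = $6,664.00.
Lender B is lower by $19,365.60.

Lender B by $19,366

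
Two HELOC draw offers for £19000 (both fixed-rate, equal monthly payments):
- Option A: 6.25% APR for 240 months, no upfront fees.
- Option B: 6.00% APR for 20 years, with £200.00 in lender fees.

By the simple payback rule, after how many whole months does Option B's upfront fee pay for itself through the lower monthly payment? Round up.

Option A: at 6.25% the monthly rate is 0.0052083, so the payment is 19,000 × 0.0052083 / (1 − 1.0052083^−240) = £138.88.
Option B: at 6.00% the monthly rate is 0.0050000, so the payment is 19,000 × 0.0050000 / (1 − 1.0050000^−240) = £136.12.
Monthly savings = £138.88 − £136.12 = £2.76.
Break-even = £200.00 / £2.76 = 72.46 → 73 months.

73 months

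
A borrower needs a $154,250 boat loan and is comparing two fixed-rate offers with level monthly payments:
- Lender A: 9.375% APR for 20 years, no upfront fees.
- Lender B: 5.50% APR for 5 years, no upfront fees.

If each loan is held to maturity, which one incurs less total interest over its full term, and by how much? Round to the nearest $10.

Lender B by $165,280

Lender A: monthly rate = 9.375%/12 = 0.0078125; payment = 154,250 × 0.0078125 / (1 − (1+0.0078125)^−240) = $1,425.24.
Total interest on Lender A = 240 × $1,425.24 − $154,250 = $187,807.60.
Lender B: monthly rate = 5.5%/12 = 0.0045833; payment = 154,250 × 0.0045833 / (1 − (1+0.0045833)^−60) = $2,946.35.
Total interest on Lender B = 60 × $2,946.35 − $154,250 = $22,531.00.
Lender B is lower by $165,276.60.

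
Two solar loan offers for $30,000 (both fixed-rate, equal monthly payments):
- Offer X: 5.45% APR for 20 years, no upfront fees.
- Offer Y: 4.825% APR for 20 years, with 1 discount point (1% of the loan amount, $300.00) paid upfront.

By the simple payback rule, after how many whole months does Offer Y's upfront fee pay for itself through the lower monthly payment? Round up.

Offer X: at 5.45% the monthly rate is 0.0045417, so the payment is 30,000 × 0.0045417 / (1 − 1.0045417^−240) = $205.52.
Offer Y: monthly rate = 4.825%/12 = 0.0040208; payment = 30,000 × 0.0040208 / (1 − (1+0.0040208)^−240) = $195.10.
Monthly savings = $205.52 − $195.10 = $10.42.
Break-even = $300.00 / $10.42 = 28.79 → 29 months.

29 months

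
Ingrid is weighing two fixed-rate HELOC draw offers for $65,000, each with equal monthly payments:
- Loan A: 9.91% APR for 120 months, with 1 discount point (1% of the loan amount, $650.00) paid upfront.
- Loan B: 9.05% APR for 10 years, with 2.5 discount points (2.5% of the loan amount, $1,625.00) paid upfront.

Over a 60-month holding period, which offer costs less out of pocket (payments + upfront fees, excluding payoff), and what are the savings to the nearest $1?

Loan B by $860

Loan A: monthly rate = 9.91%/12 = 0.0082583; payment = 65,000 × 0.0082583 / (1 − (1+0.0082583)^−120) = $855.74.
Loan B: at 9.05% the monthly rate is 0.0075417, so the payment is 65,000 × 0.0075417 / (1 − 1.0075417^−120) = $825.15.
Over 60 months: Loan A costs 60 × $855.74 + $650.00 = $51,994.40; Loan B costs 60 × $825.15 + $1,625.00 = $51,134.00.
Loan B is cheaper by $51,994.40 − $51,134.00 = $860.40.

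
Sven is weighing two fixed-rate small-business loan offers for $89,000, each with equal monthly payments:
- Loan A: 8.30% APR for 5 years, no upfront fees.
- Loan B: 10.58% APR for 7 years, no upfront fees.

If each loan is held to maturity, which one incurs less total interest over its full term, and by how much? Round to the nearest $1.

Loan A: monthly rate = 8.3%/12 = 0.0069167; payment = 89,000 × 0.0069167 / (1 − (1+0.0069167)^−60) = $1,817.40.
Total interest on Loan A = 60 × $1,817.40 − $89,000 = $20,044.00.
Loan B: at 10.58% the monthly rate is 0.0088167, so the payment is 89,000 × 0.0088167 / (1 − 1.0088167^−84) = $1,504.31.
Total interest on Loan B = 84 × $1,504.31 − $89,000 = $37,362.04.
Loan A is lower by $17,318.04.

Loan A by $17,318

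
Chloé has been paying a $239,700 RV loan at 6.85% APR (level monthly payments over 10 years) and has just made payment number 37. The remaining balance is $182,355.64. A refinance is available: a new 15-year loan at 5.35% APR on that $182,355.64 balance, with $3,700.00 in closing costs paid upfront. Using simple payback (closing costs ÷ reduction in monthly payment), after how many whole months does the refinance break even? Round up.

Current payment = 239,700 × 6.85%/12 / (1 − (1+0.0057083)^−120) = $2,764.62.
Refinanced payment = 182,355.64 × 0.0044583 / (1 − (1+0.0044583)^−180) = $1,475.52.
Monthly savings = $2,764.62 − $1,475.52 = $1,289.10.
Break-even = $3,700.00 / $1,289.10 = 2.87 → 3 months.

3 months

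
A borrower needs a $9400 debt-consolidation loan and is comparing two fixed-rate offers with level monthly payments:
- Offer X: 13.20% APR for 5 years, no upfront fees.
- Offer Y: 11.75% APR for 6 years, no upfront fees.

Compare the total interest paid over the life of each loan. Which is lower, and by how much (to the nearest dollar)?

Offer X: at 13.20% the monthly rate is 0.0110000, so the payment is 9,400 × 0.0110000 / (1 − 1.0110000^−60) = $214.84.
Total interest on Offer X = 60 × $214.84 − $9,400 = $3,490.40.
Offer Y: monthly rate = 11.75%/12 = 0.0097917; payment = 9,400 × 0.0097917 / (1 − (1+0.0097917)^−72) = $182.55.
Total interest on Offer Y = 72 × $182.55 − $9,400 = $3,743.60.
Offer X is lower by $253.20.

Offer X by $253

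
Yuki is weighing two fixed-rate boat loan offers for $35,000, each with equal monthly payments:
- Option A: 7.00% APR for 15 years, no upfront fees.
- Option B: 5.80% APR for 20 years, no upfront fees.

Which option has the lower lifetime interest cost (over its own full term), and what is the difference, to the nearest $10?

Option A by $2,590

Option A: monthly rate = 7%/12 = 0.0058333; payment = 35,000 × 0.0058333 / (1 − (1+0.0058333)^−180) = $314.59.
Total interest on Option A = 180 × $314.59 − $35,000 = $21,626.20.
Option B: at 5.80% the monthly rate is 0.0048333, so the payment is 35,000 × 0.0048333 / (1 − 1.0048333^−240) = $246.73.
Total interest on Option B = 240 × $246.73 − $35,000 = $24,215.20.
Option A is lower by $2,589.00.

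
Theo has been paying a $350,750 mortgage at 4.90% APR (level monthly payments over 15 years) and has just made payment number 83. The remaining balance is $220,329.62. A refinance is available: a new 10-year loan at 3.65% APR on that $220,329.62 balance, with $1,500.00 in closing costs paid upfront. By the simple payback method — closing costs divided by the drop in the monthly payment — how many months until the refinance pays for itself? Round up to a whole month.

3 months

Current payment = 350,750 × 4.9%/12 / (1 − (1+0.0040833)^−180) = $2,755.47.
Refinanced payment = 220,329.62 × 0.0030417 / (1 − (1+0.0030417)^−120) = $2,194.26.
Monthly savings = $2,755.47 − $2,194.26 = $561.21.
Break-even = $1,500.00 / $561.21 = 2.67 → 3 months.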